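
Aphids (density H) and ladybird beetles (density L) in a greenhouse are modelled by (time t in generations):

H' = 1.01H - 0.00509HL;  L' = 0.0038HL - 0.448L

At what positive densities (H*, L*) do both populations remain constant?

H* ≈ 118, L* ≈ 198

Set dL/dt = 0 with L > 0: 0.0038H - 0.448 = 0, so H* = 0.448/0.0038 = 118.
Set dH/dt = 0 with H > 0: 1.01 - 0.00509L = 0, so L* = 1.01/0.00509 = 198.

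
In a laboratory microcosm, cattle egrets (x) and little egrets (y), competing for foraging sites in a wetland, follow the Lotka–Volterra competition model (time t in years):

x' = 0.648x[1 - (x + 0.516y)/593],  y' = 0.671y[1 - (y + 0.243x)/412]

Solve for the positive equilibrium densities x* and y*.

x* ≈ 435, y* ≈ 306

Setting both brackets to zero gives the nullclines x + 0.516y = 593 and 0.243x + y = 412.
Substituting y = 412 - 0.243x into the first: x(1 - 0.516·0.243) = 593 - 0.516·412.
So x* = 380/0.875 = 435, and then y* = 412 - 0.243·435 = 306.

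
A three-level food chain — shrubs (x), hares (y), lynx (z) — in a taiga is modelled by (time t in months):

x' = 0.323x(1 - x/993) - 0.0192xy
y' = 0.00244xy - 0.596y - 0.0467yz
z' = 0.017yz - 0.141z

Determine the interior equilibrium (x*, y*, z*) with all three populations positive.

x* ≈ 503, y* ≈ 8.29, z* ≈ 13.5

From dz/dt = 0: 0.017y* = 0.141, so y* = 8.29.
From dx/dt = 0: 0.323(1 - x*/993) = 0.0192·8.29, giving x* = 993·(1 - 0.493) = 503.
From dy/dt = 0: 0.00244·503 - 0.596 = 0.0467z*, so z* = 0.632/0.0467 = 13.5.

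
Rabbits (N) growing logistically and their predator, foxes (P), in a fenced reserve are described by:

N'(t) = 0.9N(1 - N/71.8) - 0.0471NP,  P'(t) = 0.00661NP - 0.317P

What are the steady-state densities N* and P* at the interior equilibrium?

From dP/dt = 0 with P > 0: 0.00661N* = 0.317, so N* = 48.
Substitute into dN/dt = 0: 0.9(1 - 48/71.8) = 0.0471P*.
The bracket is 0.332, giving P* = 0.299/0.0471 = 6.35.

N* ≈ 48, P* ≈ 6.35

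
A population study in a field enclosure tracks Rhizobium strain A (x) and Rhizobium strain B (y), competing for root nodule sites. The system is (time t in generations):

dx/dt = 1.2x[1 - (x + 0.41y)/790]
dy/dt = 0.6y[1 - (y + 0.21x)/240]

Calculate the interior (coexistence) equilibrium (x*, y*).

x* ≈ 757, y* ≈ 81.1

Setting both brackets to zero gives the nullclines x + 0.41y = 790 and 0.21x + y = 240.
Substituting y = 240 - 0.21x into the first: x(1 - 0.41·0.21) = 790 - 0.41·240.
So x* = 692/0.914 = 757, and then y* = 240 - 0.21·757 = 81.1.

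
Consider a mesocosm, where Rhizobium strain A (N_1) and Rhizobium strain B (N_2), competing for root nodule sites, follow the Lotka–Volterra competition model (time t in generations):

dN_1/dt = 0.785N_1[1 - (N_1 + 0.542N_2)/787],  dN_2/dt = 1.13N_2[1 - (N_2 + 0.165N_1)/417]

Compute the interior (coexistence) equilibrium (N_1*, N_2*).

Setting both brackets to zero gives the nullclines N_1 + 0.542N_2 = 787 and 0.165N_1 + N_2 = 417.
Substituting N_2 = 417 - 0.165N_1 into the first: N_1(1 - 0.542·0.165) = 787 - 0.542·417.
So N_1* = 561/0.911 = 616, and then N_2* = 417 - 0.165·616 = 315.

N_1* ≈ 616, N_2* ≈ 315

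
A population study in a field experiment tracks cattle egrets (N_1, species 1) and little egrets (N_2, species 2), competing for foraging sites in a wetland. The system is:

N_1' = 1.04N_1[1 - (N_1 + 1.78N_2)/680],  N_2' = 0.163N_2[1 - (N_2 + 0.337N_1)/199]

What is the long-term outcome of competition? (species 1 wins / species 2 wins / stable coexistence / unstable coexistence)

Compare the nullcline intercepts: K1/α12 = 680/1.78 = 382 > K2 = 199; K2/α21 = 199/0.337 = 591 < K1 = 680.
Since the inequalities point opposite ways, species 1 can invade but species 2 cannot.

species 1 excludes species 2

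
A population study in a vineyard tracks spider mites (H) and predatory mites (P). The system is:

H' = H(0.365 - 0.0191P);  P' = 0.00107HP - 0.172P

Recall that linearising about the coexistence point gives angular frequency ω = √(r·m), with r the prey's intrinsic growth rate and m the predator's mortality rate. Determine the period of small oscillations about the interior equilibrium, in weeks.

T ≈ 25.1 weeks

Here r = 0.365 and m = 0.172, so r·m = 0.0628.
ω = √0.0628 = 0.251 per week, hence T = 2π/ω ≈ 25.1 weeks.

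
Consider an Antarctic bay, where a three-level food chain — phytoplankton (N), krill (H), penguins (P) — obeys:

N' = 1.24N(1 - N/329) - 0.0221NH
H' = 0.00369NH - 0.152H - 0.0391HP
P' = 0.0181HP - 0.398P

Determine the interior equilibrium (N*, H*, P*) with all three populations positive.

N* ≈ 200, H* ≈ 22, P* ≈ 15

From dP/dt = 0: 0.0181H* = 0.398, so H* = 22.
From dN/dt = 0: 1.24(1 - N*/329) = 0.0221·22, giving N* = 329·(1 - 0.392) = 200.
From dH/dt = 0: 0.00369·200 - 0.152 = 0.0391P*, so P* = 0.586/0.0391 = 15.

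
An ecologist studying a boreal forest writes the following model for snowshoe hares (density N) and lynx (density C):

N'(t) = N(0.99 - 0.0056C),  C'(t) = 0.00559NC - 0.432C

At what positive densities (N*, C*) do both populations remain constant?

Set dC/dt = 0 with C > 0: 0.00559N - 0.432 = 0, so N* = 0.432/0.00559 = 77.3.
Set dN/dt = 0 with N > 0: 0.99 - 0.0056C = 0, so C* = 0.99/0.0056 = 177.

N* ≈ 77.3, C* ≈ 177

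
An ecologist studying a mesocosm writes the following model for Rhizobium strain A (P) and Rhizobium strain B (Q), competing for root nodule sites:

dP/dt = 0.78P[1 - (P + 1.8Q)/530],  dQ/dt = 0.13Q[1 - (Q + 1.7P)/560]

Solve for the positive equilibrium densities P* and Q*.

P* ≈ 232, Q* ≈ 166

Setting both brackets to zero gives the nullclines P + 1.8Q = 530 and 1.7P + Q = 560.
Substituting Q = 560 - 1.7P into the first: P(1 - 1.8·1.7) = 530 - 1.8·560.
So P* = -478/-2.06 = 232, and then Q* = 560 - 1.7·232 = 166.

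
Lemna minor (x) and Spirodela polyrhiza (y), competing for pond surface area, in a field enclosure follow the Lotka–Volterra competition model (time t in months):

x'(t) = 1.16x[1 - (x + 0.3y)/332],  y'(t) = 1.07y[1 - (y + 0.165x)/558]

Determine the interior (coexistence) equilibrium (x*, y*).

x* ≈ 173, y* ≈ 529

Setting both brackets to zero gives the nullclines x + 0.3y = 332 and 0.165x + y = 558.
Substituting y = 558 - 0.165x into the first: x(1 - 0.3·0.165) = 332 - 0.3·558.
So x* = 165/0.951 = 173, and then y* = 558 - 0.165·173 = 529.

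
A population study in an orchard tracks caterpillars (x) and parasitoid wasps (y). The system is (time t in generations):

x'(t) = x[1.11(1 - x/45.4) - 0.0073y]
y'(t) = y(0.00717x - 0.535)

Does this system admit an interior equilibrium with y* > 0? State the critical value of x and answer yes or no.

The predator equation gives dy/dt > 0 only when x > 0.535/0.00717 = 74.6.
Without the predator, x → K = 45.4. Since 45.4 < 74.6, the predator cannot invade.

Threshold x = 74.6; K < 74.6, so no, the predator goes extinct.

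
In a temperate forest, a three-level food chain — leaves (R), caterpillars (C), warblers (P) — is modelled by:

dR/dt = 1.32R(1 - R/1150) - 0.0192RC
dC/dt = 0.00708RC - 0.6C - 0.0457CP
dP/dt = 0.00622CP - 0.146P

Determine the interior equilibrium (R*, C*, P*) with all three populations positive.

R* ≈ 757, C* ≈ 23.5, P* ≈ 104

From dP/dt = 0: 0.00622C* = 0.146, so C* = 23.5.
From dR/dt = 0: 1.32(1 - R*/1150) = 0.0192·23.5, giving R* = 1150·(1 - 0.341) = 757.
From dC/dt = 0: 0.00708·757 - 0.6 = 0.0457P*, so P* = 4.76/0.0457 = 104.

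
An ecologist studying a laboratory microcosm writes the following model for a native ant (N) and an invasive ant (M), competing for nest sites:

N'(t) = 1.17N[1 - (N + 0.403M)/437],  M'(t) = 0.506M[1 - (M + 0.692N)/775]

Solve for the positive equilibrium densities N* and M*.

N* ≈ 173, M* ≈ 655

Setting both brackets to zero gives the nullclines N + 0.403M = 437 and 0.692N + M = 775.
Substituting M = 775 - 0.692N into the first: N(1 - 0.403·0.692) = 437 - 0.403·775.
So N* = 125/0.721 = 173, and then M* = 775 - 0.692·173 = 655.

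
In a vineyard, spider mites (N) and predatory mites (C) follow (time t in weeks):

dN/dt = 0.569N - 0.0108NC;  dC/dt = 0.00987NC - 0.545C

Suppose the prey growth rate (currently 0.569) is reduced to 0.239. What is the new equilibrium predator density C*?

At the interior fixed point, setting dN/dt = 0 with N > 0 fixes C* = (prey growth rate)/(NC coefficient) — independent of the other coefficients.
With the change, C* = 0.239/0.0108 = 22.1; it falls from 52.7.

C* ≈ 22.1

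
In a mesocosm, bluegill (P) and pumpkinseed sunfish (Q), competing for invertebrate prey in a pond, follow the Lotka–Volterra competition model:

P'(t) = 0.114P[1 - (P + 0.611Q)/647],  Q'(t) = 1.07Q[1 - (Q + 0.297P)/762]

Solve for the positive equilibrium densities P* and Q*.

P* ≈ 222, Q* ≈ 696

Setting both brackets to zero gives the nullclines P + 0.611Q = 647 and 0.297P + Q = 762.
Substituting Q = 762 - 0.297P into the first: P(1 - 0.611·0.297) = 647 - 0.611·762.
So P* = 181/0.819 = 222, and then Q* = 762 - 0.297·222 = 696.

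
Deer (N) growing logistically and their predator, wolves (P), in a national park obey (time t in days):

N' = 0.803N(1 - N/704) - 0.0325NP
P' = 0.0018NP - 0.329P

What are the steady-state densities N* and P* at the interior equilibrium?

From dP/dt = 0 with P > 0: 0.0018N* = 0.329, so N* = 183.
Substitute into dN/dt = 0: 0.803(1 - 183/704) = 0.0325P*.
The bracket is 0.74, giving P* = 0.595/0.0325 = 18.3.

N* ≈ 183, P* ≈ 18.3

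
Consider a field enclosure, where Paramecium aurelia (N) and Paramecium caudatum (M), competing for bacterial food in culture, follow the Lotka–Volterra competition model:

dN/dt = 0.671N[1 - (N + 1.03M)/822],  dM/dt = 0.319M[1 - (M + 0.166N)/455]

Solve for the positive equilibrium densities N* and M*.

Setting both brackets to zero gives the nullclines N + 1.03M = 822 and 0.166N + M = 455.
Substituting M = 455 - 0.166N into the first: N(1 - 1.03·0.166) = 822 - 1.03·455.
So N* = 353/0.829 = 426, and then M* = 455 - 0.166·426 = 384.

N* ≈ 426, M* ≈ 384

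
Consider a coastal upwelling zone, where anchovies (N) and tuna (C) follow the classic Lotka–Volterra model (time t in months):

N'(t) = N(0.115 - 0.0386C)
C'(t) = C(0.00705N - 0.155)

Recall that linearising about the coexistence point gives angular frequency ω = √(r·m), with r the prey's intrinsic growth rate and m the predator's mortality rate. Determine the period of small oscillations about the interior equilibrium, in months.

Here r = 0.115 and m = 0.155, so r·m = 0.0178.
ω = √0.0178 = 0.134 per month, hence T = 2π/ω ≈ 47.1 months.

T ≈ 47.1 months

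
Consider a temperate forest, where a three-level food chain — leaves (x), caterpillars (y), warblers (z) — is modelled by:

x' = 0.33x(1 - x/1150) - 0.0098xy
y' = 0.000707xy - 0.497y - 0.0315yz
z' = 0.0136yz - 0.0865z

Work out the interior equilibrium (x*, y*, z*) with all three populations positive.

From dz/dt = 0: 0.0136y* = 0.0865, so y* = 6.36.
From dx/dt = 0: 0.33(1 - x*/1150) = 0.0098·6.36, giving x* = 1150·(1 - 0.189) = 933.
From dy/dt = 0: 0.000707·933 - 0.497 = 0.0315z*, so z* = 0.162/0.0315 = 5.16.

x* ≈ 933, y* ≈ 6.36, z* ≈ 5.16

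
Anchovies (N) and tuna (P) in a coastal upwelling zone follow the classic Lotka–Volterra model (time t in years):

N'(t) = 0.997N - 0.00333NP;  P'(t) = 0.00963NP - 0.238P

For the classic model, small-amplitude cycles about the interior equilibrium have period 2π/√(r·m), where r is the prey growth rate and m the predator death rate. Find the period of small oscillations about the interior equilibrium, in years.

T ≈ 12.9 years

Here r = 0.997 and m = 0.238, so r·m = 0.237.
ω = √0.237 = 0.487 per year, hence T = 2π/ω ≈ 12.9 years.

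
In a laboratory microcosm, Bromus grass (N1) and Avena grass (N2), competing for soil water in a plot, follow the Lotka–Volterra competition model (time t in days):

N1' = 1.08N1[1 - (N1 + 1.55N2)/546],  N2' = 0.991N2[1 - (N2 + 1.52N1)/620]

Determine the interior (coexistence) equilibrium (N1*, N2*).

Setting both brackets to zero gives the nullclines N1 + 1.55N2 = 546 and 1.52N1 + N2 = 620.
Substituting N2 = 620 - 1.52N1 into the first: N1(1 - 1.55·1.52) = 546 - 1.55·620.
So N1* = -415/-1.36 = 306, and then N2* = 620 - 1.52·306 = 155.

N1* ≈ 306, N2* ≈ 155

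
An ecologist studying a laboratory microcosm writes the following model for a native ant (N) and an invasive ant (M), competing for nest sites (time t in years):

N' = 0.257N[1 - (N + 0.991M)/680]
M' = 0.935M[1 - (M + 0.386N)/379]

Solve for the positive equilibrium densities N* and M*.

N* ≈ 493, M* ≈ 189

Setting both brackets to zero gives the nullclines N + 0.991M = 680 and 0.386N + M = 379.
Substituting M = 379 - 0.386N into the first: N(1 - 0.991·0.386) = 680 - 0.991·379.
So N* = 304/0.617 = 493, and then M* = 379 - 0.386·493 = 189.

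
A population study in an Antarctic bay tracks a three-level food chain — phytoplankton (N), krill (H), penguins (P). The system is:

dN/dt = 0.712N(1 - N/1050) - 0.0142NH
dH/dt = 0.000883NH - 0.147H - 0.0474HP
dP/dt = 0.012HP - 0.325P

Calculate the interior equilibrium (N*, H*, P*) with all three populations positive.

N* ≈ 483, H* ≈ 27.1, P* ≈ 5.89

From dP/dt = 0: 0.012H* = 0.325, so H* = 27.1.
From dN/dt = 0: 0.712(1 - N*/1050) = 0.0142·27.1, giving N* = 1050·(1 - 0.54) = 483.
From dH/dt = 0: 0.000883·483 - 0.147 = 0.0474P*, so P* = 0.279/0.0474 = 5.89.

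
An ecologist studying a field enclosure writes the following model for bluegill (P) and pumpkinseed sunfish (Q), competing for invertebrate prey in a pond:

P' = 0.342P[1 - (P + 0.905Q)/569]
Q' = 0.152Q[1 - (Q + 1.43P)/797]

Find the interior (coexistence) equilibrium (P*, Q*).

Setting both brackets to zero gives the nullclines P + 0.905Q = 569 and 1.43P + Q = 797.
Substituting Q = 797 - 1.43P into the first: P(1 - 0.905·1.43) = 569 - 0.905·797.
So P* = -152/-0.294 = 518, and then Q* = 797 - 1.43·518 = 56.7.

P* ≈ 518, Q* ≈ 56.7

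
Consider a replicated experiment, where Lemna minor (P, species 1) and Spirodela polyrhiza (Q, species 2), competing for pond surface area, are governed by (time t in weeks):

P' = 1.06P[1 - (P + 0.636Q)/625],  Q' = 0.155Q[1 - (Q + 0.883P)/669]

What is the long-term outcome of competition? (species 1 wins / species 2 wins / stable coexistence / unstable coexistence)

stable coexistence

Compare the nullcline intercepts: K1/α12 = 625/0.636 = 983 > K2 = 669; K2/α21 = 669/0.883 = 758 > K1 = 625.
Since both inequalities hold, each species can invade when rare, so the interior equilibrium is stable.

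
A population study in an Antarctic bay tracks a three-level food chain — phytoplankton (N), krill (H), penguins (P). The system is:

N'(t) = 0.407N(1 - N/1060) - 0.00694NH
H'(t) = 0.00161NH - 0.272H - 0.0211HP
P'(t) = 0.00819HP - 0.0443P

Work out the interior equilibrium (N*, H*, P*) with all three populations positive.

N* ≈ 962, H* ≈ 5.41, P* ≈ 60.5

From dP/dt = 0: 0.00819H* = 0.0443, so H* = 5.41.
From dN/dt = 0: 0.407(1 - N*/1060) = 0.00694·5.41, giving N* = 1060·(1 - 0.0922) = 962.
From dH/dt = 0: 0.00161·962 - 0.272 = 0.0211P*, so P* = 1.28/0.0211 = 60.5.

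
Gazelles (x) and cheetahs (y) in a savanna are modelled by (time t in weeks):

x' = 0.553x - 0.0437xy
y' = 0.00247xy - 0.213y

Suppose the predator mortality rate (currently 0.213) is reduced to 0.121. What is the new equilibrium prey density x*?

x* ≈ 49

At the interior fixed point, setting dy/dt = 0 with y > 0 fixes x* = (predator death rate)/(xy coefficient) — independent of the other coefficients.
With the change, x* = 0.121/0.00247 = 49; it falls from 86.2.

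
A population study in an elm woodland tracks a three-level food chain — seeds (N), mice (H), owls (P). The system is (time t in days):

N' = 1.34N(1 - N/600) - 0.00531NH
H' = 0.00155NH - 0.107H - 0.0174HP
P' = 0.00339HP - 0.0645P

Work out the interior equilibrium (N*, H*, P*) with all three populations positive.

From dP/dt = 0: 0.00339H* = 0.0645, so H* = 19.
From dN/dt = 0: 1.34(1 - N*/600) = 0.00531·19, giving N* = 600·(1 - 0.0754) = 555.
From dH/dt = 0: 0.00155·555 - 0.107 = 0.0174P*, so P* = 0.753/0.0174 = 43.3.

N* ≈ 555, H* ≈ 19, P* ≈ 43.3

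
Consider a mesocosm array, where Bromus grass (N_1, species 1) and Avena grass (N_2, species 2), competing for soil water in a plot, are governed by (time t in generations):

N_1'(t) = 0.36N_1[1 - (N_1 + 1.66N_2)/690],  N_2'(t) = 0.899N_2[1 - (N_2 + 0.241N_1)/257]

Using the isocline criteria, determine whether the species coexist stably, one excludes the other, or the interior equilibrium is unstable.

Compare the nullcline intercepts: K1/α12 = 690/1.66 = 416 > K2 = 257; K2/α21 = 257/0.241 = 1070 > K1 = 690.
Since both inequalities hold, each species can invade when rare, so the interior equilibrium is stable.

stable coexistence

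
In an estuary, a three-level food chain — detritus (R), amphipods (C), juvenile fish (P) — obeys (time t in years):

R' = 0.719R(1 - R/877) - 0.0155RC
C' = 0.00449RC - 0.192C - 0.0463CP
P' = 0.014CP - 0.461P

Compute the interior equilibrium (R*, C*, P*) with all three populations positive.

R* ≈ 254, C* ≈ 32.9, P* ≈ 20.5

From dP/dt = 0: 0.014C* = 0.461, so C* = 32.9.
From dR/dt = 0: 0.719(1 - R*/877) = 0.0155·32.9, giving R* = 877·(1 - 0.71) = 254.
From dC/dt = 0: 0.00449·254 - 0.192 = 0.0463P*, so P* = 0.95/0.0463 = 20.5.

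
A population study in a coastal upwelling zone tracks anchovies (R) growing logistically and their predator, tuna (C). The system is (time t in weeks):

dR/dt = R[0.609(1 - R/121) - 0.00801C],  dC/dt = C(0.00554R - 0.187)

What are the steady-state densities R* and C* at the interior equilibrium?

R* ≈ 33.8, C* ≈ 54.8

From dC/dt = 0 with C > 0: 0.00554R* = 0.187, so R* = 33.8.
Substitute into dR/dt = 0: 0.609(1 - 33.8/121) = 0.00801C*.
The bracket is 0.721, giving C* = 0.439/0.00801 = 54.8.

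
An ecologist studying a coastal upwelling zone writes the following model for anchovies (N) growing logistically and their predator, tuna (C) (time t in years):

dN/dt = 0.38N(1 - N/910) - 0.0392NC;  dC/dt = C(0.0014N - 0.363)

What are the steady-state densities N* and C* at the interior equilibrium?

From dC/dt = 0 with C > 0: 0.0014N* = 0.363, so N* = 259.
Substitute into dN/dt = 0: 0.38(1 - 259/910) = 0.0392C*.
The bracket is 0.715, giving C* = 0.272/0.0392 = 6.93.

N* ≈ 259, C* ≈ 6.93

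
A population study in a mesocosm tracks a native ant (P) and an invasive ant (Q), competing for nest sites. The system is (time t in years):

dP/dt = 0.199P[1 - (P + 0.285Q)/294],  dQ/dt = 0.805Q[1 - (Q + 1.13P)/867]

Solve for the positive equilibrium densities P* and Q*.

P* ≈ 69.2, Q* ≈ 789

Setting both brackets to zero gives the nullclines P + 0.285Q = 294 and 1.13P + Q = 867.
Substituting Q = 867 - 1.13P into the first: P(1 - 0.285·1.13) = 294 - 0.285·867.
So P* = 46.9/0.678 = 69.2, and then Q* = 867 - 1.13·69.2 = 789.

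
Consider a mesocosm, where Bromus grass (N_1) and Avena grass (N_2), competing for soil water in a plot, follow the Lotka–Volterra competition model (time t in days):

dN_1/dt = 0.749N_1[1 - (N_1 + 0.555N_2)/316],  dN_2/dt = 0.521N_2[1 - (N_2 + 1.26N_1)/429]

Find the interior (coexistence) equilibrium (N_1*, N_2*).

N_1* ≈ 259, N_2* ≈ 103

Setting both brackets to zero gives the nullclines N_1 + 0.555N_2 = 316 and 1.26N_1 + N_2 = 429.
Substituting N_2 = 429 - 1.26N_1 into the first: N_1(1 - 0.555·1.26) = 316 - 0.555·429.
So N_1* = 77.9/0.301 = 259, and then N_2* = 429 - 1.26·259 = 103.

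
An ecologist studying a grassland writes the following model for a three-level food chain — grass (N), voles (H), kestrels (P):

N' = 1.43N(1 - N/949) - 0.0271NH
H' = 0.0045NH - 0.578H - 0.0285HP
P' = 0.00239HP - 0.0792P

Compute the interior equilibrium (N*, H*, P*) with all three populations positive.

From dP/dt = 0: 0.00239H* = 0.0792, so H* = 33.1.
From dN/dt = 0: 1.43(1 - N*/949) = 0.0271·33.1, giving N* = 949·(1 - 0.628) = 353.
From dH/dt = 0: 0.0045·353 - 0.578 = 0.0285P*, so P* = 1.01/0.0285 = 35.5.

N* ≈ 353, H* ≈ 33.1, P* ≈ 35.5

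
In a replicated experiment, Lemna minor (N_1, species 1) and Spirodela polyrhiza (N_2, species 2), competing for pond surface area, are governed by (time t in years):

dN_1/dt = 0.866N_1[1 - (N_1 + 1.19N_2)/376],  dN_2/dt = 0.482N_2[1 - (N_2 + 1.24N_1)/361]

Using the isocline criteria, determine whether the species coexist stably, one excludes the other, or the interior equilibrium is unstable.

Compare the nullcline intercepts: K1/α12 = 376/1.19 = 316 < K2 = 361; K2/α21 = 361/1.24 = 291 < K1 = 376.
Since both are reversed, neither can invade when rare; the interior point is a saddle.

unstable coexistence (outcome depends on initial conditions)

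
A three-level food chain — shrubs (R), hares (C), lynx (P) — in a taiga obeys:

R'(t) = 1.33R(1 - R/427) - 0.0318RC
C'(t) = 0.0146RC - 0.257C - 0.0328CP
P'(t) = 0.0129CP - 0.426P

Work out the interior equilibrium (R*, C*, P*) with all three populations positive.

R* ≈ 89.8, C* ≈ 33, P* ≈ 32.2

From dP/dt = 0: 0.0129C* = 0.426, so C* = 33.
From dR/dt = 0: 1.33(1 - R*/427) = 0.0318·33, giving R* = 427·(1 - 0.79) = 89.8.
From dC/dt = 0: 0.0146·89.8 - 0.257 = 0.0328P*, so P* = 1.05/0.0328 = 32.2.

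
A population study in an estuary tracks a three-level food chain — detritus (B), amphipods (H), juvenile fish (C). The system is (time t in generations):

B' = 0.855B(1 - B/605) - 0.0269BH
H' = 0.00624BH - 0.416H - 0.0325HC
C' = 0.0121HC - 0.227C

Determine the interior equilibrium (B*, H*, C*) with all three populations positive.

From dC/dt = 0: 0.0121H* = 0.227, so H* = 18.8.
From dB/dt = 0: 0.855(1 - B*/605) = 0.0269·18.8, giving B* = 605·(1 - 0.59) = 248.
From dH/dt = 0: 0.00624·248 - 0.416 = 0.0325C*, so C* = 1.13/0.0325 = 34.8.

B* ≈ 248, H* ≈ 18.8, C* ≈ 34.8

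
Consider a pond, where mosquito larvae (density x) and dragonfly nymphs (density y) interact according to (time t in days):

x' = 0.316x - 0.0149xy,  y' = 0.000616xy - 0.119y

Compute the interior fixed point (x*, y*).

Set dy/dt = 0 with y > 0: 0.000616x - 0.119 = 0, so x* = 0.119/0.000616 = 193.
Set dx/dt = 0 with x > 0: 0.316 - 0.0149y = 0, so y* = 0.316/0.0149 = 21.2.

x* ≈ 193, y* ≈ 21.2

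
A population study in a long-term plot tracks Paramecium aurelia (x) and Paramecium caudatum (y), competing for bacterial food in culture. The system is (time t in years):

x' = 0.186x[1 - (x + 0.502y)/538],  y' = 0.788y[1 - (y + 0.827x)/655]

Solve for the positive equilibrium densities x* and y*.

x* ≈ 358, y* ≈ 359

Setting both brackets to zero gives the nullclines x + 0.502y = 538 and 0.827x + y = 655.
Substituting y = 655 - 0.827x into the first: x(1 - 0.502·0.827) = 538 - 0.502·655.
So x* = 209/0.585 = 358, and then y* = 655 - 0.827·358 = 359.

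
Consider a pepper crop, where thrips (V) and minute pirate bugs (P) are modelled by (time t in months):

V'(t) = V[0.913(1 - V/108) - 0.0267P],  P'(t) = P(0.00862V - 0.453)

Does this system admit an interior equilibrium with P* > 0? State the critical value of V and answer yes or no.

The predator equation gives dP/dt > 0 only when V > 0.453/0.00862 = 52.6.
Without the predator, V → K = 108. Since 108 > 52.6, the predator can invade and persist.

Threshold V = 52.6; K > 52.6, so yes, the predator persists.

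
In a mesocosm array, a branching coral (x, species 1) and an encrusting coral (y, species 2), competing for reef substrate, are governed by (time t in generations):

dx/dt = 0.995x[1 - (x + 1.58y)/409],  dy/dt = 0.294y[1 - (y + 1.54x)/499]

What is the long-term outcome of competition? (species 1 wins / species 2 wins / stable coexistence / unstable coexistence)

Compare the nullcline intercepts: K1/α12 = 409/1.58 = 259 < K2 = 499; K2/α21 = 499/1.54 = 324 < K1 = 409.
Since both are reversed, neither can invade when rare; the interior point is a saddle.

unstable coexistence (outcome depends on initial conditions)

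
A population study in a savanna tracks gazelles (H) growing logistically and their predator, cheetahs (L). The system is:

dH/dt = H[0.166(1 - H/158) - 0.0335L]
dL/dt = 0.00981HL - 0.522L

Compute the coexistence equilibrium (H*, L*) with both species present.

From dL/dt = 0 with L > 0: 0.00981H* = 0.522, so H* = 53.2.
Substitute into dH/dt = 0: 0.166(1 - 53.2/158) = 0.0335L*.
The bracket is 0.663, giving L* = 0.11/0.0335 = 3.29.

H* ≈ 53.2, L* ≈ 3.29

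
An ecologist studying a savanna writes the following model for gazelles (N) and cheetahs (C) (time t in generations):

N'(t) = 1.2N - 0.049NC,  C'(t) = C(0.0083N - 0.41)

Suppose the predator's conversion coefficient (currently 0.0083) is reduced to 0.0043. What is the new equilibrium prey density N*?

N* ≈ 95.3

At the interior fixed point, setting dC/dt = 0 with C > 0 fixes N* = (predator death rate)/(NC coefficient) — independent of the other coefficients.
With the change, N* = 0.41/0.0043 = 95.3; it rises from 49.4.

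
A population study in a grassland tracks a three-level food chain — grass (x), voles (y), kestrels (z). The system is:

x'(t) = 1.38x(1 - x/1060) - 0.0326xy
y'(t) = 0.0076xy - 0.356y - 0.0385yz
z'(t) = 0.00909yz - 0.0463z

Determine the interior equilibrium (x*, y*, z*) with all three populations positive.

From dz/dt = 0: 0.00909y* = 0.0463, so y* = 5.09.
From dx/dt = 0: 1.38(1 - x*/1060) = 0.0326·5.09, giving x* = 1060·(1 - 0.12) = 932.
From dy/dt = 0: 0.0076·932 - 0.356 = 0.0385z*, so z* = 6.73/0.0385 = 175.

x* ≈ 932, y* ≈ 5.09, z* ≈ 175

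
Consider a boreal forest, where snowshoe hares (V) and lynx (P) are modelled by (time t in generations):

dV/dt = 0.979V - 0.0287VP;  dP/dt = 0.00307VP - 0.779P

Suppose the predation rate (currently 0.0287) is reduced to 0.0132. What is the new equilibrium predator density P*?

P* ≈ 74.2

At the interior fixed point, setting dV/dt = 0 with V > 0 fixes P* = (prey growth rate)/(VP coefficient) — independent of the other coefficients.
With the change, P* = 0.979/0.0132 = 74.2; it rises from 34.1.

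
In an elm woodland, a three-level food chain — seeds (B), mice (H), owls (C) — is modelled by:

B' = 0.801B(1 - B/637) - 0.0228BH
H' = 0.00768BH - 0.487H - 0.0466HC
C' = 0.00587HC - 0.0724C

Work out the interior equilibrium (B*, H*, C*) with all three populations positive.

From dC/dt = 0: 0.00587H* = 0.0724, so H* = 12.3.
From dB/dt = 0: 0.801(1 - B*/637) = 0.0228·12.3, giving B* = 637·(1 - 0.351) = 413.
From dH/dt = 0: 0.00768·413 - 0.487 = 0.0466C*, so C* = 2.69/0.0466 = 57.7.

B* ≈ 413, H* ≈ 12.3, C* ≈ 57.7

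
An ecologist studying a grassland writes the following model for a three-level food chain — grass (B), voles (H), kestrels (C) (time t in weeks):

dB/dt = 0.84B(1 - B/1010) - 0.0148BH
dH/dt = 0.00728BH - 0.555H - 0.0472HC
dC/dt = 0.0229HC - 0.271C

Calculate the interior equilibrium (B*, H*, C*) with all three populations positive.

From dC/dt = 0: 0.0229H* = 0.271, so H* = 11.8.
From dB/dt = 0: 0.84(1 - B*/1010) = 0.0148·11.8, giving B* = 1010·(1 - 0.209) = 799.
From dH/dt = 0: 0.00728·799 - 0.555 = 0.0472C*, so C* = 5.26/0.0472 = 112.

B* ≈ 799, H* ≈ 11.8, C* ≈ 112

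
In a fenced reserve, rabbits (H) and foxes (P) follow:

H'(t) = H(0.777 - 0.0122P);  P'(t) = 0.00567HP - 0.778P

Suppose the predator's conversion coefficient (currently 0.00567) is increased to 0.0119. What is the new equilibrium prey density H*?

H* ≈ 65.4

At the interior fixed point, setting dP/dt = 0 with P > 0 fixes H* = (predator death rate)/(HP coefficient) — independent of the other coefficients.
With the change, H* = 0.778/0.0119 = 65.4; it falls from 137.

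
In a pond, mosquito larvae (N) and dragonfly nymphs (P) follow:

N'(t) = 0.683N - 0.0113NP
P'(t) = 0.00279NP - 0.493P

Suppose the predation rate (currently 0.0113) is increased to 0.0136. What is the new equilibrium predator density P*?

At the interior fixed point, setting dN/dt = 0 with N > 0 fixes P* = (prey growth rate)/(NP coefficient) — independent of the other coefficients.
With the change, P* = 0.683/0.0136 = 50.2; it falls from 60.4.

P* ≈ 50.2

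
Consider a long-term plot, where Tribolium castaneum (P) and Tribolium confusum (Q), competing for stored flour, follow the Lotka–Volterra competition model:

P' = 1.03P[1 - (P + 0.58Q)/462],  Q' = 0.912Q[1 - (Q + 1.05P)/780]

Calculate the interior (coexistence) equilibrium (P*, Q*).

P* ≈ 24.6, Q* ≈ 754

Setting both brackets to zero gives the nullclines P + 0.58Q = 462 and 1.05P + Q = 780.
Substituting Q = 780 - 1.05P into the first: P(1 - 0.58·1.05) = 462 - 0.58·780.
So P* = 9.6/0.391 = 24.6, and then Q* = 780 - 1.05·24.6 = 754.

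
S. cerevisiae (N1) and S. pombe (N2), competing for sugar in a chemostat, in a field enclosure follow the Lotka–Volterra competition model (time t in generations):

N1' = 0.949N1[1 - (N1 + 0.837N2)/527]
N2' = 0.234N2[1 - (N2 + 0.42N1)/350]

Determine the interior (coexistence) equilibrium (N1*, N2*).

N1* ≈ 361, N2* ≈ 198

Setting both brackets to zero gives the nullclines N1 + 0.837N2 = 527 and 0.42N1 + N2 = 350.
Substituting N2 = 350 - 0.42N1 into the first: N1(1 - 0.837·0.42) = 527 - 0.837·350.
So N1* = 234/0.648 = 361, and then N2* = 350 - 0.42·361 = 198.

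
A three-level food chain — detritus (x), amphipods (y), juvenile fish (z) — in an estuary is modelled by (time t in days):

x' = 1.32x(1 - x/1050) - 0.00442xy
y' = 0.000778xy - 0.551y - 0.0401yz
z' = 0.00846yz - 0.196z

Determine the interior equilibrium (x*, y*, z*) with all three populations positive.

x* ≈ 969, y* ≈ 23.2, z* ≈ 5.05

From dz/dt = 0: 0.00846y* = 0.196, so y* = 23.2.
From dx/dt = 0: 1.32(1 - x*/1050) = 0.00442·23.2, giving x* = 1050·(1 - 0.0776) = 969.
From dy/dt = 0: 0.000778·969 - 0.551 = 0.0401z*, so z* = 0.203/0.0401 = 5.05.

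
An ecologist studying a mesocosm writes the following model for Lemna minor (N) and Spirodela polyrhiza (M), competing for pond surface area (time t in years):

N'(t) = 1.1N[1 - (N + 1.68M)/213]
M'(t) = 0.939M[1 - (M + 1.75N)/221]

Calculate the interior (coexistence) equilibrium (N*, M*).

Setting both brackets to zero gives the nullclines N + 1.68M = 213 and 1.75N + M = 221.
Substituting M = 221 - 1.75N into the first: N(1 - 1.68·1.75) = 213 - 1.68·221.
So N* = -158/-1.94 = 81.6, and then M* = 221 - 1.75·81.6 = 78.2.

N* ≈ 81.6, M* ≈ 78.2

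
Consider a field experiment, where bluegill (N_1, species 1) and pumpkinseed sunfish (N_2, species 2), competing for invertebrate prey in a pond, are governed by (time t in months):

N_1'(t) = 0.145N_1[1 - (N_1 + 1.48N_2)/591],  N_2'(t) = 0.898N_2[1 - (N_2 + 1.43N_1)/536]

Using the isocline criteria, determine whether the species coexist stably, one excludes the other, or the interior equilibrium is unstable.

unstable coexistence (outcome depends on initial conditions)

Compare the nullcline intercepts: K1/α12 = 591/1.48 = 399 < K2 = 536; K2/α21 = 536/1.43 = 375 < K1 = 591.
Since both are reversed, neither can invade when rare; the interior point is a saddle.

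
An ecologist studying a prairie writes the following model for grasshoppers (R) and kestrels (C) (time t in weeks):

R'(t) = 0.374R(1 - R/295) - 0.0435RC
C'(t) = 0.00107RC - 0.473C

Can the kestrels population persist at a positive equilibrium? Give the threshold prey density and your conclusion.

The predator equation gives dC/dt > 0 only when R > 0.473/0.00107 = 442.
Without the predator, R → K = 295. Since 295 < 442, the predator cannot invade.

Threshold R = 442; K < 442, so no, the predator goes extinct.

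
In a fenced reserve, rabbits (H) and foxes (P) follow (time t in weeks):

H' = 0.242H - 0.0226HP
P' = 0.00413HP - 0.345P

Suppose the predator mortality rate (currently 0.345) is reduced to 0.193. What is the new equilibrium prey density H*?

At the interior fixed point, setting dP/dt = 0 with P > 0 fixes H* = (predator death rate)/(HP coefficient) — independent of the other coefficients.
With the change, H* = 0.193/0.00413 = 46.7; it falls from 83.5.

H* ≈ 46.7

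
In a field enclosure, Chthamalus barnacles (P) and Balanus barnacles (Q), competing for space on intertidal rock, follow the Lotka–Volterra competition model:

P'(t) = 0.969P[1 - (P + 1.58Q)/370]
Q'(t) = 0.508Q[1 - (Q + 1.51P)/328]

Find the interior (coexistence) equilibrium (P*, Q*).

P* ≈ 107, Q* ≈ 166

Setting both brackets to zero gives the nullclines P + 1.58Q = 370 and 1.51P + Q = 328.
Substituting Q = 328 - 1.51P into the first: P(1 - 1.58·1.51) = 370 - 1.58·328.
So P* = -148/-1.39 = 107, and then Q* = 328 - 1.51·107 = 166.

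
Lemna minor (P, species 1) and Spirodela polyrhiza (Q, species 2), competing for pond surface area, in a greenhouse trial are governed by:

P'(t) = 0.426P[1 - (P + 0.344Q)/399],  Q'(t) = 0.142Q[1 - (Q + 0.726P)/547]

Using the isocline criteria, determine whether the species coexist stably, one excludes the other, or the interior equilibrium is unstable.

stable coexistence

Compare the nullcline intercepts: K1/α12 = 399/0.344 = 1160 > K2 = 547; K2/α21 = 547/0.726 = 753 > K1 = 399.
Since both inequalities hold, each species can invade when rare, so the interior equilibrium is stable.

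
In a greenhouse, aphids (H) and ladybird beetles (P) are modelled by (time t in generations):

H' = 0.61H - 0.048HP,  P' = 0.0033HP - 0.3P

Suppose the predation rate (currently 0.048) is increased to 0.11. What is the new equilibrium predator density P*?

P* ≈ 5.55

At the interior fixed point, setting dH/dt = 0 with H > 0 fixes P* = (prey growth rate)/(HP coefficient) — independent of the other coefficients.
With the change, P* = 0.61/0.11 = 5.55; it falls from 12.7.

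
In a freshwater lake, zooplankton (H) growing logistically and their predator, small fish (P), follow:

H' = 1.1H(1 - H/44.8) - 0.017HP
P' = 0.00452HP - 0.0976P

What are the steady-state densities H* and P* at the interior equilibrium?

H* ≈ 21.6, P* ≈ 33.5

From dP/dt = 0 with P > 0: 0.00452H* = 0.0976, so H* = 21.6.
Substitute into dH/dt = 0: 1.1(1 - 21.6/44.8) = 0.017P*.
The bracket is 0.518, giving P* = 0.57/0.017 = 33.5.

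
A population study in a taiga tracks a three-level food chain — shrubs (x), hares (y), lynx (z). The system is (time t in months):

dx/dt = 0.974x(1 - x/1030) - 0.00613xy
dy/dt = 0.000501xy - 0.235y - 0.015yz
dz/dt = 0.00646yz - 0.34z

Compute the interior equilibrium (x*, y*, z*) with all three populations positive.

x* ≈ 689, y* ≈ 52.6, z* ≈ 7.34

From dz/dt = 0: 0.00646y* = 0.34, so y* = 52.6.
From dx/dt = 0: 0.974(1 - x*/1030) = 0.00613·52.6, giving x* = 1030·(1 - 0.331) = 689.
From dy/dt = 0: 0.000501·689 - 0.235 = 0.015z*, so z* = 0.11/0.015 = 7.34.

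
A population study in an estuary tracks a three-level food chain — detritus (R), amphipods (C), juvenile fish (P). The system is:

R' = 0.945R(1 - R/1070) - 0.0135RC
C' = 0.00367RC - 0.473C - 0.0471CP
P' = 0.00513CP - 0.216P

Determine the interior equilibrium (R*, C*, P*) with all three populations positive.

R* ≈ 426, C* ≈ 42.1, P* ≈ 23.2

From dP/dt = 0: 0.00513C* = 0.216, so C* = 42.1.
From dR/dt = 0: 0.945(1 - R*/1070) = 0.0135·42.1, giving R* = 1070·(1 - 0.602) = 426.
From dC/dt = 0: 0.00367·426 - 0.473 = 0.0471P*, so P* = 1.09/0.0471 = 23.2.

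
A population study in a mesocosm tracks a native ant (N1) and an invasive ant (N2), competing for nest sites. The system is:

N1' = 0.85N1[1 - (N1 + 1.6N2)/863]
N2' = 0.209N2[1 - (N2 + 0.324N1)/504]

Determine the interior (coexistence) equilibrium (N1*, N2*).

N1* ≈ 118, N2* ≈ 466

Setting both brackets to zero gives the nullclines N1 + 1.6N2 = 863 and 0.324N1 + N2 = 504.
Substituting N2 = 504 - 0.324N1 into the first: N1(1 - 1.6·0.324) = 863 - 1.6·504.
So N1* = 56.6/0.482 = 118, and then N2* = 504 - 0.324·118 = 466.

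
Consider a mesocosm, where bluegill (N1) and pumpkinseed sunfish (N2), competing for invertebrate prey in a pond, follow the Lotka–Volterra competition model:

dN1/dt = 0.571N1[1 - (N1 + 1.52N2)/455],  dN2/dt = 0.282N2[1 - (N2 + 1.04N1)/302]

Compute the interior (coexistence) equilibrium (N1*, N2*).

Setting both brackets to zero gives the nullclines N1 + 1.52N2 = 455 and 1.04N1 + N2 = 302.
Substituting N2 = 302 - 1.04N1 into the first: N1(1 - 1.52·1.04) = 455 - 1.52·302.
So N1* = -4.04/-0.581 = 6.96, and then N2* = 302 - 1.04·6.96 = 295.

N1* ≈ 6.96, N2* ≈ 295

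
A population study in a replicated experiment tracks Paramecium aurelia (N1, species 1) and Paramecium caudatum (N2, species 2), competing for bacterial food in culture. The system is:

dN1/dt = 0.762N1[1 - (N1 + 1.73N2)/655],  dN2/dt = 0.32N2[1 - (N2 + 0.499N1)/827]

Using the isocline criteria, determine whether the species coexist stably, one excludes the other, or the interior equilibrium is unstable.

Compare the nullcline intercepts: K1/α12 = 655/1.73 = 379 < K2 = 827; K2/α21 = 827/0.499 = 1660 > K1 = 655.
Since the inequalities point opposite ways, species 2 can invade but species 1 cannot.

species 2 excludes species 1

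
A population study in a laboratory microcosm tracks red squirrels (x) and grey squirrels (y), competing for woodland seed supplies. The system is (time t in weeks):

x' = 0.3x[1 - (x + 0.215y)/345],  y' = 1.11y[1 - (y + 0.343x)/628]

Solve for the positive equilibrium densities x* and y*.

Setting both brackets to zero gives the nullclines x + 0.215y = 345 and 0.343x + y = 628.
Substituting y = 628 - 0.343x into the first: x(1 - 0.215·0.343) = 345 - 0.215·628.
So x* = 210/0.926 = 227, and then y* = 628 - 0.343·227 = 550.

x* ≈ 227, y* ≈ 550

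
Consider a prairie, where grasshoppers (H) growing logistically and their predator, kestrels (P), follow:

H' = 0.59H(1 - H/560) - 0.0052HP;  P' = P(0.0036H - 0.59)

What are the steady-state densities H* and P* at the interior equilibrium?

H* ≈ 164, P* ≈ 80.3

From dP/dt = 0 with P > 0: 0.0036H* = 0.59, so H* = 164.
Substitute into dH/dt = 0: 0.59(1 - 164/560) = 0.0052P*.
The bracket is 0.707, giving P* = 0.417/0.0052 = 80.3.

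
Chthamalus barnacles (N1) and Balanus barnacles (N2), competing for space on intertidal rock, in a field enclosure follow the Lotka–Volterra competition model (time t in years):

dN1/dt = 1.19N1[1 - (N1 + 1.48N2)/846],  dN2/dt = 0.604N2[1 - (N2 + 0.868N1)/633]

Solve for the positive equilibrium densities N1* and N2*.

Setting both brackets to zero gives the nullclines N1 + 1.48N2 = 846 and 0.868N1 + N2 = 633.
Substituting N2 = 633 - 0.868N1 into the first: N1(1 - 1.48·0.868) = 846 - 1.48·633.
So N1* = -90.8/-0.285 = 319, and then N2* = 633 - 0.868·319 = 356.

N1* ≈ 319, N2* ≈ 356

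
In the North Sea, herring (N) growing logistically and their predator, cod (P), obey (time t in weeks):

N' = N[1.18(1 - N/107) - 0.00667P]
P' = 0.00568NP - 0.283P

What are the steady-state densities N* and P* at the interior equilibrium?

N* ≈ 49.8, P* ≈ 94.5

From dP/dt = 0 with P > 0: 0.00568N* = 0.283, so N* = 49.8.
Substitute into dN/dt = 0: 1.18(1 - 49.8/107) = 0.00667P*.
The bracket is 0.534, giving P* = 0.631/0.00667 = 94.5.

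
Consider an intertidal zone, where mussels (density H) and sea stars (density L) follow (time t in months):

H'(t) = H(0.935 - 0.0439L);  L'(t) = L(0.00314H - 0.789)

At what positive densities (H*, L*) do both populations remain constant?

H* ≈ 251, L* ≈ 21.3

Set dL/dt = 0 with L > 0: 0.00314H - 0.789 = 0, so H* = 0.789/0.00314 = 251.
Set dH/dt = 0 with H > 0: 0.935 - 0.0439L = 0, so L* = 0.935/0.0439 = 21.3.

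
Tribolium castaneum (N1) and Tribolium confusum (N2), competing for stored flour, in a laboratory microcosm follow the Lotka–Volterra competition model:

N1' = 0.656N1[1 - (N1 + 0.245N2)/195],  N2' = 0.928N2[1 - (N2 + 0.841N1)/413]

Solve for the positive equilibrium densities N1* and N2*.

Setting both brackets to zero gives the nullclines N1 + 0.245N2 = 195 and 0.841N1 + N2 = 413.
Substituting N2 = 413 - 0.841N1 into the first: N1(1 - 0.245·0.841) = 195 - 0.245·413.
So N1* = 93.8/0.794 = 118, and then N2* = 413 - 0.841·118 = 314.

N1* ≈ 118, N2* ≈ 314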